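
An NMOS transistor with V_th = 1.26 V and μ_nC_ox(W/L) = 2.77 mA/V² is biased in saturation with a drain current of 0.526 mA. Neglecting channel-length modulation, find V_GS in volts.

In saturation I_D = ½ k_n (V_GS − V_th)², so V_GS − V_th = √(2 I_D / k_n) = √(2 × 0.526 / 2.77) = 0.616 V.
V_GS = 1.26 + 0.616 = 1.88 V.

V_GS = 1.88 V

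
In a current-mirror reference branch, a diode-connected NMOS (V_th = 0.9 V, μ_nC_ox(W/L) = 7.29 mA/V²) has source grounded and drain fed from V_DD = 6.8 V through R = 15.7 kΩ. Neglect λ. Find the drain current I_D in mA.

I_D = 0.356 mA

With gate tied to drain, V_GS = V_DS ≥ V_GS − V_th, so the device is in saturation.
KCL at the drain: ½ k_n (V_GS − V_th)² = (V_DD − V_GS)/R.
Let x = V_GS − 0.9. Then 57.2 x² + x − 5.9 = 0, giving x = 0.312 V (positive root), so V_GS = 1.21 V.
I_D = (V_DD − V_GS)/R = (6.8 − 1.21) / 15.7 = 0.356 mA.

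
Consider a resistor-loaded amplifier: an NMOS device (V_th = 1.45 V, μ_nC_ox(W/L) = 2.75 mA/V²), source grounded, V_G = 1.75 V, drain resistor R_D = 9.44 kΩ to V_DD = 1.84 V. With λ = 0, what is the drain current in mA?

V_GS = V_G = 1.75 V, so V_ov = 1.75 − 1.45 = 0.3 V.
Assume saturation: I_D = ½ k_n V_ov² = 0.5 × 2.75 × 0.3² = 0.124 mA, giving V_DS = V_DD − I_D R_D = 1.84 − 0.124 × 9.44 = 0.672 V.
V_DS = 0.672 V ≥ V_ov = 0.3 V, confirming saturation.

I_D = 0.124 mA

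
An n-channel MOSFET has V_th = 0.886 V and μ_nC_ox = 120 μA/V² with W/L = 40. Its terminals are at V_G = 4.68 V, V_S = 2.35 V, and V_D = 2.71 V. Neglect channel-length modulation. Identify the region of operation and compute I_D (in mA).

Triode; I_D = 2.18 mA

V_GS = V_G − V_S = 4.68 − 2.35 = 2.33 V; V_DS = V_D − V_S = 2.71 − 2.35 = 0.36 V.
k_n = μ_nC_ox · (W/L) = 4.8 mA/V².
V_ov = V_GS − V_th = 2.33 − 0.886 = 1.44 V.
Since V_DS = 0.36 V < V_ov = 1.44 V, the device is in the triode region.
I_D = k_n [V_ov · V_DS − ½ V_DS²] = 4.8 × [1.44 × 0.36 − 0.5 × 0.36²] = 2.18 mA.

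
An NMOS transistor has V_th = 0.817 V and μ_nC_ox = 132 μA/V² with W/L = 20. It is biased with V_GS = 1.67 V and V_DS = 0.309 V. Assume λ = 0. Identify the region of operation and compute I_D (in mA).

Triode; I_D = 0.570 mA

k_n = μ_nC_ox · (W/L) = 2.64 mA/V².
V_ov = V_GS − V_th = 1.67 − 0.817 = 0.853 V.
Since V_DS = 0.309 V < V_ov = 0.853 V, the device is in the triode region.
I_D = k_n [V_ov · V_DS − ½ V_DS²] = 2.64 × [0.853 × 0.309 − 0.5 × 0.309²] = 0.57 mA.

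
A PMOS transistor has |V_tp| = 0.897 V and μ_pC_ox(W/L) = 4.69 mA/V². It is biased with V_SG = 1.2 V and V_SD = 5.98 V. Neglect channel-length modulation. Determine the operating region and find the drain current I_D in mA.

Saturation; I_D = 0.215 mA

V_ov = V_SG − |V_tp| = 1.2 − 0.897 = 0.303 V.
Since V_SD = 5.98 V ≥ V_ov = 0.303 V, the device is in saturation.
I_D = ½ k_p V_ov² = 0.5 × 4.69 × 0.303² = 0.215 mA.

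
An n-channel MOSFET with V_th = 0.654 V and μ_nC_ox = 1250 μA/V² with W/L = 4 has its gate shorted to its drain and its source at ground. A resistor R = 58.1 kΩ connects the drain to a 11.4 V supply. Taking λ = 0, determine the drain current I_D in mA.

With gate tied to drain, V_GS = V_DS ≥ V_GS − V_th, so the device is in saturation.
k_n = μ_nC_ox · (W/L) = 5 mA/V².
KCL at the drain: ½ k_n (V_GS − V_th)² = (V_DD − V_GS)/R.
Let x = V_GS − 0.654. Then 145 x² + x − 10.75 = 0, giving x = 0.269 V (positive root), so V_GS = 0.923 V.
I_D = (V_DD − V_GS)/R = (11.4 − 0.923) / 58.1 = 0.18 mA.

I_D = 0.180 mA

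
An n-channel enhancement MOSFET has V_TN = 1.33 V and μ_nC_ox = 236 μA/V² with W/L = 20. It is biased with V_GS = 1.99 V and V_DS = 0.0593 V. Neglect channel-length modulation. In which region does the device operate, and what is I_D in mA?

k_n = μ_nC_ox · (W/L) = 4.72 mA/V².
V_ov = V_GS − V_TN = 1.99 − 1.33 = 0.66 V.
Since V_DS = 0.0593 V < V_ov = 0.66 V, the device is in the triode region.
I_D = k_n [V_ov · V_DS − ½ V_DS²] = 4.72 × [0.66 × 0.0593 − 0.5 × 0.0593²] = 0.176 mA.

Triode; I_D = 0.176 mA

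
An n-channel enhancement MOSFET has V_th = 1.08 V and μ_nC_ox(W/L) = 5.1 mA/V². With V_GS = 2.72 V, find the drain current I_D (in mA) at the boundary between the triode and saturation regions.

I_D = 6.86 mA

At the boundary V_DS = V_ov = V_GS − V_th = 2.72 − 1.08 = 1.64 V.
I_D = ½ k_n V_ov² = 0.5 × 5.1 × 1.64² = 6.86 mA.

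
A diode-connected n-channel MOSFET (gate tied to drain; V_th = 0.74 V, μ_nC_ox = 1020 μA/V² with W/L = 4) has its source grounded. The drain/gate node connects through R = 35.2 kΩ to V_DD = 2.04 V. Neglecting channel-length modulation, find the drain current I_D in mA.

With gate tied to drain, V_GS = V_DS ≥ V_GS − V_th, so the device is in saturation.
k_n = μ_nC_ox · (W/L) = 4.08 mA/V².
KCL at the drain: ½ k_n (V_GS − V_th)² = (V_DD − V_GS)/R.
Let x = V_GS − 0.74. Then 71.8 x² + x − 1.3 = 0, giving x = 0.128 V (positive root), so V_GS = 0.868 V.
I_D = (V_DD − V_GS)/R = (2.04 − 0.868) / 35.2 = 0.0333 mA.

I_D = 0.0333 mA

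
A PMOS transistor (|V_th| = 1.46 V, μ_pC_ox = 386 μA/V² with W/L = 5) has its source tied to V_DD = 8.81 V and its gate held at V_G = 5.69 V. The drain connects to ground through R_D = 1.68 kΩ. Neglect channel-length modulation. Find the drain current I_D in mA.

V_SG = V_DD − V_G = 8.81 − 5.69 = 3.12 V, so V_ov = 3.12 − 1.46 = 1.66 V.
k_p = μ_pC_ox · (W/L) = 1.93 mA/V².
Assume saturation: I_D = ½ k_p V_ov² = 0.5 × 1.93 × 1.66² = 2.66 mA, giving V_SD = V_DD − I_D R_D = 8.81 − 2.66 × 1.68 = 4.34 V.
V_SD = 4.34 V ≥ V_ov = 1.66 V, confirming saturation.

I_D = 2.66 mA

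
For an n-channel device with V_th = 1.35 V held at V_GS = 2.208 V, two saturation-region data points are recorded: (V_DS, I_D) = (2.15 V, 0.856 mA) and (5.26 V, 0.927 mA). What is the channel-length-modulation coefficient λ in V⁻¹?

λ = 0.0283 V⁻¹

With V_GS fixed, I_D ∝ (1 + λ V_DS) in saturation, so I_D2/I_D1 = (1 + λ V_DS2)/(1 + λ V_DS1).
0.927/0.856 = 1.083 = (1 + 5.26 λ)/(1 + 2.15 λ).
Solving: λ (I_D1 V_DS2 − I_D2 V_DS1) = I_D2 − I_D1, so λ = (0.927 − 0.856) / (0.856 × 5.26 − 0.927 × 2.15) = 0.071 / 2.51 = 0.0283 V⁻¹.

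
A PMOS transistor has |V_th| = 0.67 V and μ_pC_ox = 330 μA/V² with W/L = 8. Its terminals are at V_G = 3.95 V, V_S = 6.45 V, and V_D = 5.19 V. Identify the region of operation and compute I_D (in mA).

V_SG = V_S − V_G = 6.45 − 3.95 = 2.5 V; V_SD = V_S − V_D = 6.45 − 5.19 = 1.26 V.
k_p = μ_pC_ox · (W/L) = 2.64 mA/V².
V_ov = V_SG − |V_th| = 2.5 − 0.67 = 1.83 V.
Since V_SD = 1.26 V < V_ov = 1.83 V, the device is in the triode region.
I_D = k_p [V_ov · V_SD − ½ V_SD²] = 2.64 × [1.83 × 1.26 − 0.5 × 1.26²] = 3.99 mA.

Triode; I_D = 3.99 mA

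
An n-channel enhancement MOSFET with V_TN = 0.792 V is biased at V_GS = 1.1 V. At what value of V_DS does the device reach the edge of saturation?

V_DS,sat = 0.308 V

The boundary between triode and saturation is V_DS = V_GS − V_TN = V_ov.
V_ov = 1.1 − 0.792 = 0.308 V.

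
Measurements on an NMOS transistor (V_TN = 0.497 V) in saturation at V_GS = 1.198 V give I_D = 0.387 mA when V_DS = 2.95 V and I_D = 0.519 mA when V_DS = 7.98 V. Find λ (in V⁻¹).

λ = 0.0848 V⁻¹

With V_GS fixed, I_D ∝ (1 + λ V_DS) in saturation, so I_D2/I_D1 = (1 + λ V_DS2)/(1 + λ V_DS1).
0.519/0.387 = 1.341 = (1 + 7.98 λ)/(1 + 2.95 λ).
Solving: λ (I_D1 V_DS2 − I_D2 V_DS1) = I_D2 − I_D1, so λ = (0.519 − 0.387) / (0.387 × 7.98 − 0.519 × 2.95) = 0.132 / 1.56 = 0.0848 V⁻¹.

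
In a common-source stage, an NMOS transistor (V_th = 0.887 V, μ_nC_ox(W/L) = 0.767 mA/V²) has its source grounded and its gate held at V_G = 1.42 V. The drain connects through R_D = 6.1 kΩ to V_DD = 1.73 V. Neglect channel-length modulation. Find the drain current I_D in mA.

V_GS = V_G = 1.42 V, so V_ov = 1.42 − 0.887 = 0.533 V.
Assume saturation: I_D = ½ k_n V_ov² = 0.5 × 0.767 × 0.533² = 0.109 mA, giving V_DS = V_DD − I_D R_D = 1.73 − 0.109 × 6.1 = 1.07 V.
V_DS = 1.07 V ≥ V_ov = 0.533 V, confirming saturation.

I_D = 0.109 mA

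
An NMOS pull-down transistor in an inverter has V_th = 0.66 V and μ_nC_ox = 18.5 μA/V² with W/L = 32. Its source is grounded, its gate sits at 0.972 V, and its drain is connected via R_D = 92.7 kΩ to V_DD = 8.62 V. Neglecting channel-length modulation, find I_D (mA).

V_GS = V_G = 0.972 V, so V_ov = 0.972 − 0.66 = 0.312 V.
k_n = μ_nC_ox · (W/L) = 0.592 mA/V².
Assume saturation: I_D = ½ k_n V_ov² = 0.5 × 0.592 × 0.312² = 0.0288 mA, giving V_DS = V_DD − I_D R_D = 8.62 − 0.0288 × 92.7 = 5.95 V.
V_DS = 5.95 V ≥ V_ov = 0.312 V, confirming saturation.

I_D = 0.0288 mA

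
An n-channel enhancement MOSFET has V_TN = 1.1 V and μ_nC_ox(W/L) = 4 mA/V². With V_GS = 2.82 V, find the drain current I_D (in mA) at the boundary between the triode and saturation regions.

I_D = 5.92 mA

At the boundary V_DS = V_ov = V_GS − V_TN = 2.82 − 1.1 = 1.72 V.
I_D = ½ k_n V_ov² = 0.5 × 4 × 1.72² = 5.92 mA.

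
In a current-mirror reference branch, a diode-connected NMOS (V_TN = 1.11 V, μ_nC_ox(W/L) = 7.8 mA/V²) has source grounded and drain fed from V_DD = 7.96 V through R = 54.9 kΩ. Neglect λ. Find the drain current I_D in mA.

With gate tied to drain, V_GS = V_DS ≥ V_GS − V_TN, so the device is in saturation.
KCL at the drain: ½ k_n (V_GS − V_TN)² = (V_DD − V_GS)/R.
Let x = V_GS − 1.11. Then 214 x² + x − 6.85 = 0, giving x = 0.177 V (positive root), so V_GS = 1.29 V.
I_D = (V_DD − V_GS)/R = (7.96 − 1.29) / 54.9 = 0.122 mA.

I_D = 0.122 mA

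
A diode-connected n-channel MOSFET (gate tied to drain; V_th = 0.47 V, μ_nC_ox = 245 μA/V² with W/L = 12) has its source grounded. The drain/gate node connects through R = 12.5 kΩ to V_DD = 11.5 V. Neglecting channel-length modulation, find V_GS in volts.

With gate tied to drain, V_GS = V_DS ≥ V_GS − V_th, so the device is in saturation.
k_n = μ_nC_ox · (W/L) = 2.94 mA/V².
KCL at the drain: ½ k_n (V_GS − V_th)² = (V_DD − V_GS)/R.
Let x = V_GS − 0.47. Then 18.4 x² + x − 11.03 = 0, giving x = 0.748 V (positive root), so V_GS = 1.22 V.
I_D = (V_DD − V_GS)/R = (11.5 − 1.22) / 12.5 = 0.823 mA.

V_GS = 1.22 V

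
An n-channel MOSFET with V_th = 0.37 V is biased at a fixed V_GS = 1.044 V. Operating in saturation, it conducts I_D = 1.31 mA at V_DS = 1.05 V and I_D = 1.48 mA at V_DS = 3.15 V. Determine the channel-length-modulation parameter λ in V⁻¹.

With V_GS fixed, I_D ∝ (1 + λ V_DS) in saturation, so I_D2/I_D1 = (1 + λ V_DS2)/(1 + λ V_DS1).
1.48/1.31 = 1.13 = (1 + 3.15 λ)/(1 + 1.05 λ).
Solving: λ (I_D1 V_DS2 − I_D2 V_DS1) = I_D2 − I_D1, so λ = (1.48 − 1.31) / (1.31 × 3.15 − 1.48 × 1.05) = 0.17 / 2.57 = 0.0661 V⁻¹.

λ = 0.0661 V⁻¹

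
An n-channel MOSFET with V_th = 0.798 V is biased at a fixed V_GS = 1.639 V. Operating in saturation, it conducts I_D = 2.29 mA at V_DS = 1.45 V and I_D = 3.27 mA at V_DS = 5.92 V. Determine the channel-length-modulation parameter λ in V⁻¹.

λ = 0.111 V⁻¹

With V_GS fixed, I_D ∝ (1 + λ V_DS) in saturation, so I_D2/I_D1 = (1 + λ V_DS2)/(1 + λ V_DS1).
3.27/2.29 = 1.428 = (1 + 5.92 λ)/(1 + 1.45 λ).
Solving: λ (I_D1 V_DS2 − I_D2 V_DS1) = I_D2 − I_D1, so λ = (3.27 − 2.29) / (2.29 × 5.92 − 3.27 × 1.45) = 0.98 / 8.82 = 0.111 V⁻¹.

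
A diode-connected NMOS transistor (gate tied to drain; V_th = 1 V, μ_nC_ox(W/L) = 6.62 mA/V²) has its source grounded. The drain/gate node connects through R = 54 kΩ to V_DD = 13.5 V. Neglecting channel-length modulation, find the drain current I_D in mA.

I_D = 0.227 mA

With gate tied to drain, V_GS = V_DS ≥ V_GS − V_th, so the device is in saturation.
KCL at the drain: ½ k_n (V_GS − V_th)² = (V_DD − V_GS)/R.
Let x = V_GS − 1. Then 179 x² + x − 12.5 = 0, giving x = 0.262 V (positive root), so V_GS = 1.26 V.
I_D = (V_DD − V_GS)/R = (13.5 − 1.26) / 54 = 0.227 mA.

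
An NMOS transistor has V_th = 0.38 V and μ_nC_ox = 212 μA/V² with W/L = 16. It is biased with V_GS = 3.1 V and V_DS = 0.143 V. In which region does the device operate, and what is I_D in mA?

Triode; I_D = 1.28 mA

k_n = μ_nC_ox · (W/L) = 3.392 mA/V².
V_ov = V_GS − V_th = 3.1 − 0.38 = 2.72 V.
Since V_DS = 0.143 V < V_ov = 2.72 V, the device is in the triode region.
I_D = k_n [V_ov · V_DS − ½ V_DS²] = 3.392 × [2.72 × 0.143 − 0.5 × 0.143²] = 1.28 mA.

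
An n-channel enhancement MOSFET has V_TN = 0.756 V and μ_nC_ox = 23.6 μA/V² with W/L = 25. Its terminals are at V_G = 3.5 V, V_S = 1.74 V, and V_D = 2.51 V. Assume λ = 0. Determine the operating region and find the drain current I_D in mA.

V_GS = V_G − V_S = 3.5 − 1.74 = 1.76 V; V_DS = V_D − V_S = 2.51 − 1.74 = 0.77 V.
k_n = μ_nC_ox · (W/L) = 0.59 mA/V².
V_ov = V_GS − V_TN = 1.76 − 0.756 = 1 V.
Since V_DS = 0.77 V < V_ov = 1 V, the device is in the triode region.
I_D = k_n [V_ov · V_DS − ½ V_DS²] = 0.59 × [1 × 0.77 − 0.5 × 0.77²] = 0.281 mA.

Triode; I_D = 0.281 mA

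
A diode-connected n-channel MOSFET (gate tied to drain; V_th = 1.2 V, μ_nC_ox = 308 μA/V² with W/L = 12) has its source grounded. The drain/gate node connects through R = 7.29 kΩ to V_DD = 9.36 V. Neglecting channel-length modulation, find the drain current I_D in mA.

With gate tied to drain, V_GS = V_DS ≥ V_GS − V_th, so the device is in saturation.
k_n = μ_nC_ox · (W/L) = 3.696 mA/V².
KCL at the drain: ½ k_n (V_GS − V_th)² = (V_DD − V_GS)/R.
Let x = V_GS − 1.2. Then 13.5 x² + x − 8.16 = 0, giving x = 0.742 V (positive root), so V_GS = 1.94 V.
I_D = (V_DD − V_GS)/R = (9.36 − 1.94) / 7.29 = 1.02 mA.

I_D = 1.02 mA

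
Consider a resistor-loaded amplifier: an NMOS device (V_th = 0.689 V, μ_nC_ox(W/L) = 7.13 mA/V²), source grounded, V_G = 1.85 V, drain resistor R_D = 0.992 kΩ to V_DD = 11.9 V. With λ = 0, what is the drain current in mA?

I_D = 4.81 mA

V_GS = V_G = 1.85 V, so V_ov = 1.85 − 0.689 = 1.16 V.
Assume saturation: I_D = ½ k_n V_ov² = 0.5 × 7.13 × 1.16² = 4.81 mA, giving V_DS = V_DD − I_D R_D = 11.9 − 4.81 × 0.992 = 7.13 V.
V_DS = 7.13 V ≥ V_ov = 1.16 V, confirming saturation.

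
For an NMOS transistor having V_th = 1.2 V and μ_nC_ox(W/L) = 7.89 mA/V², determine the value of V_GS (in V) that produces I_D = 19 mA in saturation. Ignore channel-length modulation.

V_GS = 3.39 V

In saturation I_D = ½ k_n (V_GS − V_th)², so V_GS − V_th = √(2 I_D / k_n) = √(2 × 19 / 7.89) = 2.19 V.
V_GS = 1.2 + 2.19 = 3.39 V.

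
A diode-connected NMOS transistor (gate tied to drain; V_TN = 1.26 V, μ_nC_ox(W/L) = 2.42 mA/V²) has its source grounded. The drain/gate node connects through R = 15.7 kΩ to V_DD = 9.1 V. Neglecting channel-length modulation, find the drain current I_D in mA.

I_D = 0.460 mA

With gate tied to drain, V_GS = V_DS ≥ V_GS − V_TN, so the device is in saturation.
KCL at the drain: ½ k_n (V_GS − V_TN)² = (V_DD − V_GS)/R.
Let x = V_GS − 1.26. Then 19 x² + x − 7.84 = 0, giving x = 0.617 V (positive root), so V_GS = 1.88 V.
I_D = (V_DD − V_GS)/R = (9.1 − 1.88) / 15.7 = 0.46 mA.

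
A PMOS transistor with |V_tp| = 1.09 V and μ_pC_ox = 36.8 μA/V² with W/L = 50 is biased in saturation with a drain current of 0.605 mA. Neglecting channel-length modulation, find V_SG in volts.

k_p = μ_pC_ox · (W/L) = 1.84 mA/V².
In saturation I_D = ½ k_p (V_SG − |V_tp|)², so V_SG − |V_tp| = √(2 I_D / k_p) = √(2 × 0.605 / 1.84) = 0.811 V.
V_SG = 1.09 + 0.811 = 1.9 V.

V_SG = 1.90 V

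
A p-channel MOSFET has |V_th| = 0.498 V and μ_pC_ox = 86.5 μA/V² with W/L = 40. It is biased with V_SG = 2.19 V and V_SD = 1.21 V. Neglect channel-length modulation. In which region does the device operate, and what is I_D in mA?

k_p = μ_pC_ox · (W/L) = 3.46 mA/V².
V_ov = V_SG − |V_th| = 2.19 − 0.498 = 1.69 V.
Since V_SD = 1.21 V < V_ov = 1.69 V, the device is in the triode region.
I_D = k_p [V_ov · V_SD − ½ V_SD²] = 3.46 × [1.69 × 1.21 − 0.5 × 1.21²] = 4.55 mA.

Triode; I_D = 4.55 mA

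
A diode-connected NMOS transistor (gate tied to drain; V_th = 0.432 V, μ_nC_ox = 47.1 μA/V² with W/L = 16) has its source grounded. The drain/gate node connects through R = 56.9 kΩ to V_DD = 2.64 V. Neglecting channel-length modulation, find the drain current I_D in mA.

I_D = 0.0336 mA

With gate tied to drain, V_GS = V_DS ≥ V_GS − V_th, so the device is in saturation.
k_n = μ_nC_ox · (W/L) = 0.7536 mA/V².
KCL at the drain: ½ k_n (V_GS − V_th)² = (V_DD − V_GS)/R.
Let x = V_GS − 0.432. Then 21.4 x² + x − 2.208 = 0, giving x = 0.298 V (positive root), so V_GS = 0.73 V.
I_D = (V_DD − V_GS)/R = (2.64 − 0.73) / 56.9 = 0.0336 mA.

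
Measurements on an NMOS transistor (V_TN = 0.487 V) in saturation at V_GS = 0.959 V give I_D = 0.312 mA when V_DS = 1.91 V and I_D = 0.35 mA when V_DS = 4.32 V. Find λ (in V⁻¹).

With V_GS fixed, I_D ∝ (1 + λ V_DS) in saturation, so I_D2/I_D1 = (1 + λ V_DS2)/(1 + λ V_DS1).
0.35/0.312 = 1.122 = (1 + 4.32 λ)/(1 + 1.91 λ).
Solving: λ (I_D1 V_DS2 − I_D2 V_DS1) = I_D2 − I_D1, so λ = (0.35 − 0.312) / (0.312 × 4.32 − 0.35 × 1.91) = 0.038 / 0.679 = 0.0559 V⁻¹.

λ = 0.0559 V⁻¹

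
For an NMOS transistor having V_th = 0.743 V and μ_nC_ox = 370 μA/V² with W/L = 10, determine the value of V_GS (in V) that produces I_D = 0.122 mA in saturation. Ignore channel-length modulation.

V_GS = 1.00 V

k_n = μ_nC_ox · (W/L) = 3.7 mA/V².
In saturation I_D = ½ k_n (V_GS − V_th)², so V_GS − V_th = √(2 I_D / k_n) = √(2 × 0.122 / 3.7) = 0.257 V.
V_GS = 0.743 + 0.257 = 1 V.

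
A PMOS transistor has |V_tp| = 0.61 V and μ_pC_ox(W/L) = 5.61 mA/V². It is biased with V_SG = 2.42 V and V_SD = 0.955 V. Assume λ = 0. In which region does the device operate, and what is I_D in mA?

V_ov = V_SG − |V_tp| = 2.42 − 0.61 = 1.81 V.
Since V_SD = 0.955 V < V_ov = 1.81 V, the device is in the triode region.
I_D = k_p [V_ov · V_SD − ½ V_SD²] = 5.61 × [1.81 × 0.955 − 0.5 × 0.955²] = 7.14 mA.

Triode; I_D = 7.14 mA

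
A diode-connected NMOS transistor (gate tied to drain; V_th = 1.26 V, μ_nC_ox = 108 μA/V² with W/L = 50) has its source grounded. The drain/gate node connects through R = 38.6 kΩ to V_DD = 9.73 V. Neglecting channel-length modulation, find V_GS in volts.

With gate tied to drain, V_GS = V_DS ≥ V_GS − V_th, so the device is in saturation.
k_n = μ_nC_ox · (W/L) = 5.4 mA/V².
KCL at the drain: ½ k_n (V_GS − V_th)² = (V_DD − V_GS)/R.
Let x = V_GS − 1.26. Then 104 x² + x − 8.47 = 0, giving x = 0.28 V (positive root), so V_GS = 1.54 V.
I_D = (V_DD − V_GS)/R = (9.73 − 1.54) / 38.6 = 0.212 mA.

V_GS = 1.54 V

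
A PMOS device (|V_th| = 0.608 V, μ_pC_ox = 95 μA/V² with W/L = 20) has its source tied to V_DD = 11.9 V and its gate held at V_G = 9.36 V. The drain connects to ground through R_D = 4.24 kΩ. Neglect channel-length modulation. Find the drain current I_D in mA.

V_SG = V_DD − V_G = 11.9 − 9.36 = 2.54 V, so V_ov = 2.54 − 0.608 = 1.93 V.
k_p = μ_pC_ox · (W/L) = 1.9 mA/V².
Assume saturation: I_D = ½ k_p V_ov² = 0.5 × 1.9 × 1.93² = 3.55 mA, giving V_SD = V_DD − I_D R_D = 11.9 − 3.55 × 4.24 = -3.14 V.
But -3.14 V < V_ov = 1.93 V, so the device is actually in triode.
In triode I_D = k_p[V_ov V_SD − ½ V_SD²] and I_D = (V_DD − V_SD)/R_D. Equating: 4.03 V_SD² − 16.56 V_SD + 11.9 = 0, giving V_SD = 0.928 V (the root below V_ov).
I_D = (11.9 − 0.928) / 4.24 = 2.59 mA.

I_D = 2.59 mA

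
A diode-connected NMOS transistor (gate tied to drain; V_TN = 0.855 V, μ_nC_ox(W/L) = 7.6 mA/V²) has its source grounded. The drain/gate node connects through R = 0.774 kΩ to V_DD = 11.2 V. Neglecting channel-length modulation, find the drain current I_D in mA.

With gate tied to drain, V_GS = V_DS ≥ V_GS − V_TN, so the device is in saturation.
KCL at the drain: ½ k_n (V_GS − V_TN)² = (V_DD − V_GS)/R.
Let x = V_GS − 0.855. Then 2.94 x² + x − 10.34 = 0, giving x = 1.71 V (positive root), so V_GS = 2.57 V.
I_D = (V_DD − V_GS)/R = (11.2 − 2.57) / 0.774 = 11.2 mA.

I_D = 11.2 mA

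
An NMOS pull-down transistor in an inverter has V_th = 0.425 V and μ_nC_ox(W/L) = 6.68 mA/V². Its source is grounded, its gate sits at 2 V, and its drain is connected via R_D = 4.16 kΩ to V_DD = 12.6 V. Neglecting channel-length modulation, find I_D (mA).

V_GS = V_G = 2 V, so V_ov = 2 − 0.425 = 1.57 V.
Assume saturation: I_D = ½ k_n V_ov² = 0.5 × 6.68 × 1.57² = 8.29 mA, giving V_DS = V_DD − I_D R_D = 12.6 − 8.29 × 4.16 = -21.9 V.
But -21.9 V < V_ov = 1.57 V, so the device is actually in triode.
In triode I_D = k_n[V_ov V_DS − ½ V_DS²] and I_D = (V_DD − V_DS)/R_D. Equating: 13.9 V_DS² − 44.77 V_DS + 12.6 = 0, giving V_DS = 0.312 V (the root below V_ov).
I_D = (12.6 − 0.312) / 4.16 = 2.95 mA.

I_D = 2.95 mA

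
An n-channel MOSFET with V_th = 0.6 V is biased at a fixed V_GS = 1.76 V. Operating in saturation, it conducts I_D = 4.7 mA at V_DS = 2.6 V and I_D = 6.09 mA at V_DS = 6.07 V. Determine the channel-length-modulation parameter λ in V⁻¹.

λ = 0.109 V⁻¹

With V_GS fixed, I_D ∝ (1 + λ V_DS) in saturation, so I_D2/I_D1 = (1 + λ V_DS2)/(1 + λ V_DS1).
6.09/4.7 = 1.296 = (1 + 6.07 λ)/(1 + 2.6 λ).
Solving: λ (I_D1 V_DS2 − I_D2 V_DS1) = I_D2 − I_D1, so λ = (6.09 − 4.7) / (4.7 × 6.07 − 6.09 × 2.6) = 1.39 / 12.7 = 0.109 V⁻¹.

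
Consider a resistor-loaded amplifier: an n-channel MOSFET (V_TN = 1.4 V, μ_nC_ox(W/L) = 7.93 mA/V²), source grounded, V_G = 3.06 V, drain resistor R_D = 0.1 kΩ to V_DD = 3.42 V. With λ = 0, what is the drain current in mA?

I_D = 10.9 mA

V_GS = V_G = 3.06 V, so V_ov = 3.06 − 1.4 = 1.66 V.
Assume saturation: I_D = ½ k_n V_ov² = 0.5 × 7.93 × 1.66² = 10.9 mA, giving V_DS = V_DD − I_D R_D = 3.42 − 10.9 × 0.1 = 2.33 V.
V_DS = 2.33 V ≥ V_ov = 1.66 V, confirming saturation.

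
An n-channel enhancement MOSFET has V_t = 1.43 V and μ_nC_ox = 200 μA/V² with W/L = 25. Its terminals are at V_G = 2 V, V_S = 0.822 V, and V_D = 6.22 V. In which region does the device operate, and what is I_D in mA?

V_GS = V_G − V_S = 2 − 0.822 = 1.18 V; V_DS = V_D − V_S = 6.22 − 0.822 = 5.4 V.
V_GS = 1.18 V < V_t = 1.43 V, so the transistor is in cutoff.

Cutoff; I_D = 0 mA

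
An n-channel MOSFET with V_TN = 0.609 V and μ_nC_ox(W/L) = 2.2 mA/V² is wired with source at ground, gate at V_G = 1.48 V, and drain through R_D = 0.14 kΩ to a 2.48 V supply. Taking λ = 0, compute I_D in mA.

V_GS = V_G = 1.48 V, so V_ov = 1.48 − 0.609 = 0.871 V.
Assume saturation: I_D = ½ k_n V_ov² = 0.5 × 2.2 × 0.871² = 0.835 mA, giving V_DS = V_DD − I_D R_D = 2.48 − 0.835 × 0.14 = 2.36 V.
V_DS = 2.36 V ≥ V_ov = 0.871 V, confirming saturation.

I_D = 0.835 mA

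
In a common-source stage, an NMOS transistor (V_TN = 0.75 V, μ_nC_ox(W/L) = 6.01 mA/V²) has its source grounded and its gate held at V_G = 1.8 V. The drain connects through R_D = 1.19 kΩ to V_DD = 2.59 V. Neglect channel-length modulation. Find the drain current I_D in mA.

I_D = 1.88 mA

V_GS = V_G = 1.8 V, so V_ov = 1.8 − 0.75 = 1.05 V.
Assume saturation: I_D = ½ k_n V_ov² = 0.5 × 6.01 × 1.05² = 3.31 mA, giving V_DS = V_DD − I_D R_D = 2.59 − 3.31 × 1.19 = -1.35 V.
But -1.35 V < V_ov = 1.05 V, so the device is actually in triode.
In triode I_D = k_n[V_ov V_DS − ½ V_DS²] and I_D = (V_DD − V_DS)/R_D. Equating: 3.58 V_DS² − 8.509 V_DS + 2.59 = 0, giving V_DS = 0.358 V (the root below V_ov).
I_D = (2.59 − 0.358) / 1.19 = 1.88 mA.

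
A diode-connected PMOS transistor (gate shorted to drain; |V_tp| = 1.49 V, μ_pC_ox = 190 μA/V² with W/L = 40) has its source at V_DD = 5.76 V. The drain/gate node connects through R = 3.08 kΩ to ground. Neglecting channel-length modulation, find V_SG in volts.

V_SG = 2.05 V

With gate tied to drain, V_SG = V_SD ≥ V_SG − |V_tp|, so the device is in saturation.
k_p = μ_pC_ox · (W/L) = 7.6 mA/V².
KCL at the drain: ½ k_p (V_SG − |V_tp|)² = (V_DD − V_SG)/R.
Let x = V_SG − 1.49. Then 11.7 x² + x − 4.27 = 0, giving x = 0.563 V (positive root), so V_SG = 2.05 V.
I_D = (V_DD − V_SG)/R = (5.76 − 2.05) / 3.08 = 1.2 mA.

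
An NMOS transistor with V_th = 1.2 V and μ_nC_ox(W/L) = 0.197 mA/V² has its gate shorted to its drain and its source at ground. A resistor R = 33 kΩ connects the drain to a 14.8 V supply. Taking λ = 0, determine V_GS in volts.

With gate tied to drain, V_GS = V_DS ≥ V_GS − V_th, so the device is in saturation.
KCL at the drain: ½ k_n (V_GS − V_th)² = (V_DD − V_GS)/R.
Let x = V_GS − 1.2. Then 3.25 x² + x − 13.6 = 0, giving x = 1.9 V (positive root), so V_GS = 3.1 V.
I_D = (V_DD − V_GS)/R = (14.8 − 3.1) / 33 = 0.355 mA.

V_GS = 3.10 V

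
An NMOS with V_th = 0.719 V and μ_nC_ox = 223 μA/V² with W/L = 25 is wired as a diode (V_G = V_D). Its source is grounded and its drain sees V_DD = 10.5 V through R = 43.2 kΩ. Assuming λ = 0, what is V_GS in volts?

V_GS = 1.00 V

With gate tied to drain, V_GS = V_DS ≥ V_GS − V_th, so the device is in saturation.
k_n = μ_nC_ox · (W/L) = 5.575 mA/V².
KCL at the drain: ½ k_n (V_GS − V_th)² = (V_DD − V_GS)/R.
Let x = V_GS − 0.719. Then 120 x² + x − 9.781 = 0, giving x = 0.281 V (positive root), so V_GS = 1 V.
I_D = (V_DD − V_GS)/R = (10.5 − 1) / 43.2 = 0.22 mA.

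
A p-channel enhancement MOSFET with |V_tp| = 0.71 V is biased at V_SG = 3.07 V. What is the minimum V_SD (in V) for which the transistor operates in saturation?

The boundary between triode and saturation is V_SD = V_SG − |V_tp| = V_ov.
V_ov = 3.07 − 0.71 = 2.36 V.

V_SD,sat = 2.36 V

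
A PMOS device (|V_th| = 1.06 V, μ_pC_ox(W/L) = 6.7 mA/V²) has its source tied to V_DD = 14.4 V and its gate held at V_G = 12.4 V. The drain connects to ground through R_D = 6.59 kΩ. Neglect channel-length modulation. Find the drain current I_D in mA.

V_SG = V_DD − V_G = 14.4 − 12.4 = 2 V, so V_ov = 2 − 1.06 = 0.94 V.
Assume saturation: I_D = ½ k_p V_ov² = 0.5 × 6.7 × 0.94² = 2.96 mA, giving V_SD = V_DD − I_D R_D = 14.4 − 2.96 × 6.59 = -5.11 V.
But -5.11 V < V_ov = 0.94 V, so the device is actually in triode.
In triode I_D = k_p[V_ov V_SD − ½ V_SD²] and I_D = (V_DD − V_SD)/R_D. Equating: 22.1 V_SD² − 42.5 V_SD + 14.4 = 0, giving V_SD = 0.439 V (the root below V_ov).
I_D = (14.4 − 0.439) / 6.59 = 2.12 mA.

I_D = 2.12 mA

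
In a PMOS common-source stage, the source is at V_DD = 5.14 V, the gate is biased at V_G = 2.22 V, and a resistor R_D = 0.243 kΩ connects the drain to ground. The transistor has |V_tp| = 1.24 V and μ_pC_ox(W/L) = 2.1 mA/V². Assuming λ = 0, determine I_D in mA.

I_D = 2.96 mA

V_SG = V_DD − V_G = 5.14 − 2.22 = 2.92 V, so V_ov = 2.92 − 1.24 = 1.68 V.
Assume saturation: I_D = ½ k_p V_ov² = 0.5 × 2.1 × 1.68² = 2.96 mA, giving V_SD = V_DD − I_D R_D = 5.14 − 2.96 × 0.243 = 4.42 V.
V_SD = 4.42 V ≥ V_ov = 1.68 V, confirming saturation.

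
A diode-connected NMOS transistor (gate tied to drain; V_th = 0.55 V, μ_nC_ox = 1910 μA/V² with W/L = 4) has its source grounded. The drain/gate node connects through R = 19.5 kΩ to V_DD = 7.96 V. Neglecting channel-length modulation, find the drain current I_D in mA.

I_D = 0.364 mA

With gate tied to drain, V_GS = V_DS ≥ V_GS − V_th, so the device is in saturation.
k_n = μ_nC_ox · (W/L) = 7.64 mA/V².
KCL at the drain: ½ k_n (V_GS − V_th)² = (V_DD − V_GS)/R.
Let x = V_GS − 0.55. Then 74.5 x² + x − 7.41 = 0, giving x = 0.309 V (positive root), so V_GS = 0.859 V.
I_D = (V_DD − V_GS)/R = (7.96 − 0.859) / 19.5 = 0.364 mA.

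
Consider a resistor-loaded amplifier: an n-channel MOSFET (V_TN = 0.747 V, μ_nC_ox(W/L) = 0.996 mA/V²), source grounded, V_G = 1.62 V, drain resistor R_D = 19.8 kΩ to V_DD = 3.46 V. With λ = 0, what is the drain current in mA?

I_D = 0.164 mA

V_GS = V_G = 1.62 V, so V_ov = 1.62 − 0.747 = 0.873 V.
Assume saturation: I_D = ½ k_n V_ov² = 0.5 × 0.996 × 0.873² = 0.38 mA, giving V_DS = V_DD − I_D R_D = 3.46 − 0.38 × 19.8 = -4.05 V.
But -4.05 V < V_ov = 0.873 V, so the device is actually in triode.
In triode I_D = k_n[V_ov V_DS − ½ V_DS²] and I_D = (V_DD − V_DS)/R_D. Equating: 9.86 V_DS² − 18.22 V_DS + 3.46 = 0, giving V_DS = 0.215 V (the root below V_ov).
I_D = (3.46 − 0.215) / 19.8 = 0.164 mA.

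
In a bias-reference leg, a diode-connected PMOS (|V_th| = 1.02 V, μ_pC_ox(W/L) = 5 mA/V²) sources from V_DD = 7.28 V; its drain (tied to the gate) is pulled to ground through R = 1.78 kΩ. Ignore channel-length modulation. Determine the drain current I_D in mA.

With gate tied to drain, V_SG = V_SD ≥ V_SG − |V_th|, so the device is in saturation.
KCL at the drain: ½ k_p (V_SG − |V_th|)² = (V_DD − V_SG)/R.
Let x = V_SG − 1.02. Then 4.45 x² + x − 6.26 = 0, giving x = 1.08 V (positive root), so V_SG = 2.1 V.
I_D = (V_DD − V_SG)/R = (7.28 − 2.1) / 1.78 = 2.91 mA.

I_D = 2.91 mA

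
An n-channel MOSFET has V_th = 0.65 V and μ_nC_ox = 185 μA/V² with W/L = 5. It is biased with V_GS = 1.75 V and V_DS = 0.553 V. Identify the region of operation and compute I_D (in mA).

k_n = μ_nC_ox · (W/L) = 0.925 mA/V².
V_ov = V_GS − V_th = 1.75 − 0.65 = 1.1 V.
Since V_DS = 0.553 V < V_ov = 1.1 V, the device is in the triode region.
I_D = k_n [V_ov · V_DS − ½ V_DS²] = 0.925 × [1.1 × 0.553 − 0.5 × 0.553²] = 0.421 mA.

Triode; I_D = 0.421 mA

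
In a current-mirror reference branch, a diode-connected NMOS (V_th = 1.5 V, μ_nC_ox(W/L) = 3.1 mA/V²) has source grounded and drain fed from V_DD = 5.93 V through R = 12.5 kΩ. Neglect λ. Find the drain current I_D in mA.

With gate tied to drain, V_GS = V_DS ≥ V_GS − V_th, so the device is in saturation.
KCL at the drain: ½ k_n (V_GS − V_th)² = (V_DD − V_GS)/R.
Let x = V_GS − 1.5. Then 19.4 x² + x − 4.43 = 0, giving x = 0.453 V (positive root), so V_GS = 1.95 V.
I_D = (V_DD − V_GS)/R = (5.93 − 1.95) / 12.5 = 0.318 mA.

I_D = 0.318 mA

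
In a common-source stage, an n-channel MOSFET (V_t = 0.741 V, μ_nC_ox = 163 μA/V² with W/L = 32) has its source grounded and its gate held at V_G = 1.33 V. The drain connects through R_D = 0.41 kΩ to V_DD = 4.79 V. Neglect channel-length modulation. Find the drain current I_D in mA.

I_D = 0.905 mA

V_GS = V_G = 1.33 V, so V_ov = 1.33 − 0.741 = 0.589 V.
k_n = μ_nC_ox · (W/L) = 5.216 mA/V².
Assume saturation: I_D = ½ k_n V_ov² = 0.5 × 5.216 × 0.589² = 0.905 mA, giving V_DS = V_DD − I_D R_D = 4.79 − 0.905 × 0.41 = 4.42 V.
V_DS = 4.42 V ≥ V_ov = 0.589 V, confirming saturation.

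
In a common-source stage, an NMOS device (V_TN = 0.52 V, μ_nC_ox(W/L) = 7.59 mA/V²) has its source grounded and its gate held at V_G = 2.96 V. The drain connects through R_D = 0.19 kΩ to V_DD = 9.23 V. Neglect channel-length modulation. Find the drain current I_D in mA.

V_GS = V_G = 2.96 V, so V_ov = 2.96 − 0.52 = 2.44 V.
Assume saturation: I_D = ½ k_n V_ov² = 0.5 × 7.59 × 2.44² = 22.6 mA, giving V_DS = V_DD − I_D R_D = 9.23 − 22.6 × 0.19 = 4.94 V.
V_DS = 4.94 V ≥ V_ov = 2.44 V, confirming saturation.

I_D = 22.6 mA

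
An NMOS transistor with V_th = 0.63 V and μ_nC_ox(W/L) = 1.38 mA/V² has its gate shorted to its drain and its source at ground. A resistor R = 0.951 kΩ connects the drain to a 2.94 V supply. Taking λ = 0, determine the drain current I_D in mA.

With gate tied to drain, V_GS = V_DS ≥ V_GS − V_th, so the device is in saturation.
KCL at the drain: ½ k_n (V_GS − V_th)² = (V_DD − V_GS)/R.
Let x = V_GS − 0.63. Then 0.656 x² + x − 2.31 = 0, giving x = 1.26 V (positive root), so V_GS = 1.89 V.
I_D = (V_DD − V_GS)/R = (2.94 − 1.89) / 0.951 = 1.1 mA.

I_D = 1.10 mA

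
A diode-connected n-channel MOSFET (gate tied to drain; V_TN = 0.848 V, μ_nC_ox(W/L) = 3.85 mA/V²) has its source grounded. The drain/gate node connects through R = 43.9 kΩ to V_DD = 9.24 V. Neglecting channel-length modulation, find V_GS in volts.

With gate tied to drain, V_GS = V_DS ≥ V_GS − V_TN, so the device is in saturation.
KCL at the drain: ½ k_n (V_GS − V_TN)² = (V_DD − V_GS)/R.
Let x = V_GS − 0.848. Then 84.5 x² + x − 8.392 = 0, giving x = 0.309 V (positive root), so V_GS = 1.16 V.
I_D = (V_DD − V_GS)/R = (9.24 − 1.16) / 43.9 = 0.184 mA.

V_GS = 1.16 V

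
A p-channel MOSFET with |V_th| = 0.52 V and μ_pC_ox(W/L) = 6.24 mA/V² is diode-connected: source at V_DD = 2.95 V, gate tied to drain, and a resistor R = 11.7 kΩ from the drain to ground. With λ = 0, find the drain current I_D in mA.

I_D = 0.187 mA

With gate tied to drain, V_SG = V_SD ≥ V_SG − |V_th|, so the device is in saturation.
KCL at the drain: ½ k_p (V_SG − |V_th|)² = (V_DD − V_SG)/R.
Let x = V_SG − 0.52. Then 36.5 x² + x − 2.43 = 0, giving x = 0.245 V (positive root), so V_SG = 0.765 V.
I_D = (V_DD − V_SG)/R = (2.95 − 0.765) / 11.7 = 0.187 mA.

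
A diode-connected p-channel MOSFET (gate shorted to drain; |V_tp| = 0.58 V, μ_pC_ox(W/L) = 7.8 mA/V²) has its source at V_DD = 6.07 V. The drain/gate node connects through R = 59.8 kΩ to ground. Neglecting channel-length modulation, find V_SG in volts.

With gate tied to drain, V_SG = V_SD ≥ V_SG − |V_tp|, so the device is in saturation.
KCL at the drain: ½ k_p (V_SG − |V_tp|)² = (V_DD − V_SG)/R.
Let x = V_SG − 0.58. Then 233 x² + x − 5.49 = 0, giving x = 0.151 V (positive root), so V_SG = 0.731 V.
I_D = (V_DD − V_SG)/R = (6.07 − 0.731) / 59.8 = 0.0893 mA.

V_SG = 0.731 V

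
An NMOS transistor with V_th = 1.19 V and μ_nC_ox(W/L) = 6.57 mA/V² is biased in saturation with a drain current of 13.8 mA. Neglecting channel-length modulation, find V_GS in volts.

In saturation I_D = ½ k_n (V_GS − V_th)², so V_GS − V_th = √(2 I_D / k_n) = √(2 × 13.8 / 6.57) = 2.05 V.
V_GS = 1.19 + 2.05 = 3.24 V.

V_GS = 3.24 V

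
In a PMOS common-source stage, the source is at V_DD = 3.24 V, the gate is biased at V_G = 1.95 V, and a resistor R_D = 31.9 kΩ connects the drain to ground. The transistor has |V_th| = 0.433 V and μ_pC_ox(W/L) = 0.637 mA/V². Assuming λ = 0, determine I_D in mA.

V_SG = V_DD − V_G = 3.24 − 1.95 = 1.29 V, so V_ov = 1.29 − 0.433 = 0.857 V.
Assume saturation: I_D = ½ k_p V_ov² = 0.5 × 0.637 × 0.857² = 0.234 mA, giving V_SD = V_DD − I_D R_D = 3.24 − 0.234 × 31.9 = -4.22 V.
But -4.22 V < V_ov = 0.857 V, so the device is actually in triode.
In triode I_D = k_p[V_ov V_SD − ½ V_SD²] and I_D = (V_DD − V_SD)/R_D. Equating: 10.2 V_SD² − 18.41 V_SD + 3.24 = 0, giving V_SD = 0.197 V (the root below V_ov).
I_D = (3.24 − 0.197) / 31.9 = 0.0954 mA.

I_D = 0.0954 mA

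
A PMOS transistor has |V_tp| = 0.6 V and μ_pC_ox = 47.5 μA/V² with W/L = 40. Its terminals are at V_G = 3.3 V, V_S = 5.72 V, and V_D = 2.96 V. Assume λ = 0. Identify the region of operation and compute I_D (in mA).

Saturation; I_D = 3.15 mA

V_SG = V_S − V_G = 5.72 − 3.3 = 2.42 V; V_SD = V_S − V_D = 5.72 − 2.96 = 2.76 V.
k_p = μ_pC_ox · (W/L) = 1.9 mA/V².
V_ov = V_SG − |V_tp| = 2.42 − 0.6 = 1.82 V.
Since V_SD = 2.76 V ≥ V_ov = 1.82 V, the device is in saturation.
I_D = ½ k_p V_ov² = 0.5 × 1.9 × 1.82² = 3.15 mA.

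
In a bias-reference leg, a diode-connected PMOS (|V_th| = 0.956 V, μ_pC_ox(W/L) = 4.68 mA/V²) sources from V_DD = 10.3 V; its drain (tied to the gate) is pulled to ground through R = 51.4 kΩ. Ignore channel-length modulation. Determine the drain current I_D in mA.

I_D = 0.176 mA

With gate tied to drain, V_SG = V_SD ≥ V_SG − |V_th|, so the device is in saturation.
KCL at the drain: ½ k_p (V_SG − |V_th|)² = (V_DD − V_SG)/R.
Let x = V_SG − 0.956. Then 120 x² + x − 9.344 = 0, giving x = 0.275 V (positive root), so V_SG = 1.23 V.
I_D = (V_DD − V_SG)/R = (10.3 − 1.23) / 51.4 = 0.176 mA.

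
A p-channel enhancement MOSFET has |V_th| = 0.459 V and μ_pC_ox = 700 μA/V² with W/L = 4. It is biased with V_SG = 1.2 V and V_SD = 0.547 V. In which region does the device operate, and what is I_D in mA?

k_p = μ_pC_ox · (W/L) = 2.8 mA/V².
V_ov = V_SG − |V_th| = 1.2 − 0.459 = 0.741 V.
Since V_SD = 0.547 V < V_ov = 0.741 V, the device is in the triode region.
I_D = k_p [V_ov · V_SD − ½ V_SD²] = 2.8 × [0.741 × 0.547 − 0.5 × 0.547²] = 0.716 mA.

Triode; I_D = 0.716 mA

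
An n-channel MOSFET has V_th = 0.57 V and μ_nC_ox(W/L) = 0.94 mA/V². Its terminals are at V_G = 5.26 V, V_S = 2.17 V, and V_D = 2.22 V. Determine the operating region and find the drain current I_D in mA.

V_GS = V_G − V_S = 5.26 − 2.17 = 3.09 V; V_DS = V_D − V_S = 2.22 − 2.17 = 0.05 V.
V_ov = V_GS − V_th = 3.09 − 0.57 = 2.52 V.
Since V_DS = 0.05 V < V_ov = 2.52 V, the device is in the triode region.
I_D = k_n [V_ov · V_DS − ½ V_DS²] = 0.94 × [2.52 × 0.05 − 0.5 × 0.05²] = 0.117 mA.

Triode; I_D = 0.117 mA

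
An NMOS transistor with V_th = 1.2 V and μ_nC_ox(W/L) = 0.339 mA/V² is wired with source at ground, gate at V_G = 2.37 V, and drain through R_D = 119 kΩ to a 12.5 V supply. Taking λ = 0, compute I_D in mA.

V_GS = V_G = 2.37 V, so V_ov = 2.37 − 1.2 = 1.17 V.
Assume saturation: I_D = ½ k_n V_ov² = 0.5 × 0.339 × 1.17² = 0.232 mA, giving V_DS = V_DD − I_D R_D = 12.5 − 0.232 × 119 = -15.1 V.
But -15.1 V < V_ov = 1.17 V, so the device is actually in triode.
In triode I_D = k_n[V_ov V_DS − ½ V_DS²] and I_D = (V_DD − V_DS)/R_D. Equating: 20.2 V_DS² − 48.2 V_DS + 12.5 = 0, giving V_DS = 0.296 V (the root below V_ov).
I_D = (12.5 − 0.296) / 119 = 0.103 mA.

I_D = 0.103 mA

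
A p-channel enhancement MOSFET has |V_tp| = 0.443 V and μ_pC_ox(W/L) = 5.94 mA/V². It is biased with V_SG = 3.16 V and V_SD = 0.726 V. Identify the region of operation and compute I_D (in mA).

Triode; I_D = 10.2 mA

V_ov = V_SG − |V_tp| = 3.16 − 0.443 = 2.72 V.
Since V_SD = 0.726 V < V_ov = 2.72 V, the device is in the triode region.
I_D = k_p [V_ov · V_SD − ½ V_SD²] = 5.94 × [2.72 × 0.726 − 0.5 × 0.726²] = 10.2 mA.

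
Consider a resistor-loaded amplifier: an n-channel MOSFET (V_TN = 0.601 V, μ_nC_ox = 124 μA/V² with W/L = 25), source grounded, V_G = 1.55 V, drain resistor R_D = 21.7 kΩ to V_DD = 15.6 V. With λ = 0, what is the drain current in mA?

V_GS = V_G = 1.55 V, so V_ov = 1.55 − 0.601 = 0.949 V.
k_n = μ_nC_ox · (W/L) = 3.1 mA/V².
Assume saturation: I_D = ½ k_n V_ov² = 0.5 × 3.1 × 0.949² = 1.4 mA, giving V_DS = V_DD − I_D R_D = 15.6 − 1.4 × 21.7 = -14.7 V.
But -14.7 V < V_ov = 0.949 V, so the device is actually in triode.
In triode I_D = k_n[V_ov V_DS − ½ V_DS²] and I_D = (V_DD − V_DS)/R_D. Equating: 33.6 V_DS² − 64.84 V_DS + 15.6 = 0, giving V_DS = 0.282 V (the root below V_ov).
I_D = (15.6 − 0.282) / 21.7 = 0.706 mA.

I_D = 0.706 mA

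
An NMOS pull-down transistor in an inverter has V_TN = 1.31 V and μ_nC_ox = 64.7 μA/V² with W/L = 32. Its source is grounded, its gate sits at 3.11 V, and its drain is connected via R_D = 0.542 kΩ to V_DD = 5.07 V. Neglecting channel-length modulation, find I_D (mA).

I_D = 3.35 mA

V_GS = V_G = 3.11 V, so V_ov = 3.11 − 1.31 = 1.8 V.
k_n = μ_nC_ox · (W/L) = 2.07 mA/V².
Assume saturation: I_D = ½ k_n V_ov² = 0.5 × 2.07 × 1.8² = 3.35 mA, giving V_DS = V_DD − I_D R_D = 5.07 − 3.35 × 0.542 = 3.25 V.
V_DS = 3.25 V ≥ V_ov = 1.8 V, confirming saturation.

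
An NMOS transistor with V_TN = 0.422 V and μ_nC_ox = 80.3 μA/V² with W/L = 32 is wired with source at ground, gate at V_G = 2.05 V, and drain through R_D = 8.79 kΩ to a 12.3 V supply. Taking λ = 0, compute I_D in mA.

I_D = 1.36 mA

V_GS = V_G = 2.05 V, so V_ov = 2.05 − 0.422 = 1.63 V.
k_n = μ_nC_ox · (W/L) = 2.57 mA/V².
Assume saturation: I_D = ½ k_n V_ov² = 0.5 × 2.57 × 1.63² = 3.41 mA, giving V_DS = V_DD − I_D R_D = 12.3 − 3.41 × 8.79 = -17.6 V.
But -17.6 V < V_ov = 1.63 V, so the device is actually in triode.
In triode I_D = k_n[V_ov V_DS − ½ V_DS²] and I_D = (V_DD − V_DS)/R_D. Equating: 11.3 V_DS² − 37.77 V_DS + 12.3 = 0, giving V_DS = 0.366 V (the root below V_ov).
I_D = (12.3 − 0.366) / 8.79 = 1.36 mA.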